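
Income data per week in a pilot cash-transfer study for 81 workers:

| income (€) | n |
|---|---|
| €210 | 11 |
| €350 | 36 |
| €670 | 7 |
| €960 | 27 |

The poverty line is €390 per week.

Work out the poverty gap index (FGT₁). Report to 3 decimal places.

Poor units: 11×€210, 36×€350 (q = 47 of N = 81).
Relative gaps: (390−210)/390 = 0.4615 (×11); (390−350)/390 = 0.1026 (×36).
Σ = 8.769231. Dividing by the full population N = 81 gives P₁ = 0.108.

0.108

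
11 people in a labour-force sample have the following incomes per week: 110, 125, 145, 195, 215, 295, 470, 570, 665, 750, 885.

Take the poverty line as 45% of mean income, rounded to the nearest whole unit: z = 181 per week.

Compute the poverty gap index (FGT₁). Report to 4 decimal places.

Below z: 110, 125, 145 (q = 3 of N = 11).
Shortfall ratios: (181−110)/181 = 0.3923; (181−125)/181 = 0.3094; (181−145)/181 = 0.1989.
Σ = 0.900552. Dividing by the full population N = 11 gives P₁ = 0.0819.

0.0819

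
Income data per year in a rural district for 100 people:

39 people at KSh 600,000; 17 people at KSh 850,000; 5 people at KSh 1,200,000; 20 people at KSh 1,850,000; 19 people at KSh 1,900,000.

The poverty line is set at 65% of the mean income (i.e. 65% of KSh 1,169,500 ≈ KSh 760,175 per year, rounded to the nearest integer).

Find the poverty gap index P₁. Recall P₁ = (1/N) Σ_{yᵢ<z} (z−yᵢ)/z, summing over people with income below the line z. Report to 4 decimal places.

0.0822

Poor units: 39×KSh 600,000 (q = 39 of N = 100).
Shortfall ratios: (760175−600000)/760175 = 0.2107 (×39).
Σ = 8.217614. Dividing by the full population N = 100 gives P₁ = 0.0822.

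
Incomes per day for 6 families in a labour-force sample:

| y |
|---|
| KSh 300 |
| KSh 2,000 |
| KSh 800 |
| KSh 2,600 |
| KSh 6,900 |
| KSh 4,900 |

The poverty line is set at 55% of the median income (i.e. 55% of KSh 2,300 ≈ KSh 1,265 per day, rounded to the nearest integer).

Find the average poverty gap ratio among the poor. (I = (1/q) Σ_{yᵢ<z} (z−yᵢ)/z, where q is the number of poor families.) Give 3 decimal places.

0.565

Poor units: KSh 300, KSh 800 (q = 2 of N = 6).
Shortfall ratios (z−y)/z: 0.7628, 0.3676; sum = 1.130435.
The income-gap ratio divides by q (the poor only): 1.130435 / 2 = 0.565.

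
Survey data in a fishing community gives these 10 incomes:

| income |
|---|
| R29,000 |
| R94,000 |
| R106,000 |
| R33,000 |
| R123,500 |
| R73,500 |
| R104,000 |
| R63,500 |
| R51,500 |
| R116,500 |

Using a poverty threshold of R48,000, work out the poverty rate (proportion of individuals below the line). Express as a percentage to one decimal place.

20.0%

2 of the 10 individuals have income below R48,000.
H = 2/10 = 20.0%.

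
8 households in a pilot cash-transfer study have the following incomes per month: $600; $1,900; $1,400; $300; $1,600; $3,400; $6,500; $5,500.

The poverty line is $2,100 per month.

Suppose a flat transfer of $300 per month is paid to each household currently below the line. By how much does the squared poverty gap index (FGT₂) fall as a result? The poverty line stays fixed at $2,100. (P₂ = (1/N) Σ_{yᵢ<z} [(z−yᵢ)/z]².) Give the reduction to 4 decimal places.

Before: below the line — $300, $600, $1,400, $1,600, $1,900; squared poverty gap index (FGT₂) = 0.177721.
After the $300 transfer: below the line — $600, $900, $1,700, $1,900; squared poverty gap index (FGT₂) = 0.110261.
Reduction = 0.177721 − 0.110261 = 0.0675.

0.0675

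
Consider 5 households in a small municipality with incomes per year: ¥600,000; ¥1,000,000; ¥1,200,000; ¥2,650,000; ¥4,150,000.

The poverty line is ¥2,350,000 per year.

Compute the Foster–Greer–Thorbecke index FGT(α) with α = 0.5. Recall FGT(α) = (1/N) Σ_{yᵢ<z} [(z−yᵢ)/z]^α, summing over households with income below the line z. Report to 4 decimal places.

0.4641

Below the line: ¥600,000, ¥1,000,000, ¥1,200,000 (q = 3 of N = 5).
Shortfall ratios: (2350000−600000)/2350000 = 0.7447; (2350000−1000000)/2350000 = 0.5745; (2350000−1200000)/2350000 = 0.4894.
Raised to α = 0.5: 0.86295; 0.75794; 0.69954.
Sum = 2.320430; FGT(0.5) = 2.320430 / 5 = 0.4641.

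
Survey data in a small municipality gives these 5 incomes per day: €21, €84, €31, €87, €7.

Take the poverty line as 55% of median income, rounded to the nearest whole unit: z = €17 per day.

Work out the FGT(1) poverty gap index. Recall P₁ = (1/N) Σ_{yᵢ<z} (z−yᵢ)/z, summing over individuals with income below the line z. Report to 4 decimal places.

0.1176

Incomes under z: €7 (q = 1 of N = 5).
Normalized shortfalls: (17−7)/17 = 0.5882.
Σ = 0.588235. Dividing by the full population N = 5 gives P₁ = 0.1176.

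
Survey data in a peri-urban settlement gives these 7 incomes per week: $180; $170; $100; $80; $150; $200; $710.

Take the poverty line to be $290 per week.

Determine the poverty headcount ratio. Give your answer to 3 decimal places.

6 of the 7 individuals have income below $290.
H = 6/7 = 0.857.

0.857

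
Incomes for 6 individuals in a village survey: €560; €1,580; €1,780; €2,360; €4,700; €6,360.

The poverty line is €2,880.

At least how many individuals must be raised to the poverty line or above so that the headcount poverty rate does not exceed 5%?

4

4 of the 6 individuals are poor, so H = 4/6 = 0.667.
A headcount ratio of at most 5% allows at most ⌊0.05 × 6⌋ = 0 poor individuals.
So at least 4 − 0 = 4 must be lifted.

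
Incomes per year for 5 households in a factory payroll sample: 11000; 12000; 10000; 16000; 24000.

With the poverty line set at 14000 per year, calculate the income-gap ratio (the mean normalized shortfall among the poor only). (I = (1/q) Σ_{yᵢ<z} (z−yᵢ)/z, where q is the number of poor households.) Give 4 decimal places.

0.2143

Below z: 10000, 11000, 12000 (q = 3 of N = 5).
Relative gaps: 0.2857, 0.2143, 0.1429; sum = 0.642857.
The income-gap ratio divides by q (the poor only): 0.642857 / 3 = 0.2143.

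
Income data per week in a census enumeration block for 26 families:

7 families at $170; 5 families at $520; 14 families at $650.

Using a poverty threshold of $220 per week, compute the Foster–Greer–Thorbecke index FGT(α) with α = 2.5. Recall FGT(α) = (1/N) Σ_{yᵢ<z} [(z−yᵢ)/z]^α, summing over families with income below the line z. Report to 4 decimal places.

Below the line: 7×$170 (q = 7 of N = 26).
Normalized shortfalls: (220−170)/220 = 0.2273 (×7).
Raised to α = 2.5: 0.02462 (×7).
Sum = 0.172372; FGT(2.5) = 0.172372 / 26 = 0.0066.

0.0066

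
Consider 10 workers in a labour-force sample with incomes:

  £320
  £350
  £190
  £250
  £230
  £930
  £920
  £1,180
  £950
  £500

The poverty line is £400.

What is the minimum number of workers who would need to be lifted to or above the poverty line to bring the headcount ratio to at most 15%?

Currently q = 5 of N = 10 are below the line (H = 0.500).
A headcount ratio of at most 15% allows at most ⌊0.15 × 10⌋ = 1 poor workers.
So at least 5 − 1 = 4 must be lifted.

4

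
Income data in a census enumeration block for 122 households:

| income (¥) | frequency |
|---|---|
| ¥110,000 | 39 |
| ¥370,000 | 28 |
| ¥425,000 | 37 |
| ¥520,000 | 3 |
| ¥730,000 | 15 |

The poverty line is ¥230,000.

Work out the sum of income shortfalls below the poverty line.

¥4,680,000

Below the line: 39×¥110,000 (q = 39 of N = 122).
Individual gaps: 39×(230000−110000) = 4680000.
Aggregate gap = ¥4,680,000.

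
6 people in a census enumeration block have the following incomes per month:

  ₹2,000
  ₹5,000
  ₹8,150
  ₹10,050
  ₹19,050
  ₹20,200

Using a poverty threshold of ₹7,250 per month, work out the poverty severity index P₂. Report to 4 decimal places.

0.1034

Below the line: ₹2,000, ₹5,000 (q = 2 of N = 6).
Relative gaps: (7250−2000)/7250 = 0.7241; (7250−5000)/7250 = 0.3103.
Squared: 0.5244; 0.0963.
Sum = 0.620690; P₂ = 0.620690 / 6 = 0.1034.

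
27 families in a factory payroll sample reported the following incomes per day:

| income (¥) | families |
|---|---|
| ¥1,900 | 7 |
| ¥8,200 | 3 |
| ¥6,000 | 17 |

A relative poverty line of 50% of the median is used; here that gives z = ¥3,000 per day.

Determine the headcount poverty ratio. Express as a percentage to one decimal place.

25.9%

7 of the 27 families have income below ¥3,000.
H = 7/27 = 25.9%.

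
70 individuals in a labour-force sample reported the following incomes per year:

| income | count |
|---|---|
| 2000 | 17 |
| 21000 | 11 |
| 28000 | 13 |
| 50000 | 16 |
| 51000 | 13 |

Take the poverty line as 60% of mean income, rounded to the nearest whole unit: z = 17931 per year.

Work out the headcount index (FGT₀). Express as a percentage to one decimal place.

17 of the 70 individuals have income below 17931.
H = 17/70 = 24.3%.

24.3%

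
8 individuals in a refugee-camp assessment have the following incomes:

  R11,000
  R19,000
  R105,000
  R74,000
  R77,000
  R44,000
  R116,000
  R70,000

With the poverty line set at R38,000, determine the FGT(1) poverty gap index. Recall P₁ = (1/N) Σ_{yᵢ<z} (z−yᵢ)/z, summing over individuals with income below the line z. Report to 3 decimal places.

0.151

Incomes under z: R11,000, R19,000 (q = 2 of N = 8).
Relative gaps: (38000−11000)/38000 = 0.7105; (38000−19000)/38000 = 0.5000.
Sum of shortfalls = 1.210526; P₁ averages over all N: 1.210526 / 8 = 0.151.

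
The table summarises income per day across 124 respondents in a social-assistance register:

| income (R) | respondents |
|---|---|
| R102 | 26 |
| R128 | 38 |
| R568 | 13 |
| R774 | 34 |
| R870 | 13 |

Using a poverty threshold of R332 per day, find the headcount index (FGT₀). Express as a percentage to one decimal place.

51.6%

64 of the 124 respondents have income below R332.
H = 64/124 = 51.6%.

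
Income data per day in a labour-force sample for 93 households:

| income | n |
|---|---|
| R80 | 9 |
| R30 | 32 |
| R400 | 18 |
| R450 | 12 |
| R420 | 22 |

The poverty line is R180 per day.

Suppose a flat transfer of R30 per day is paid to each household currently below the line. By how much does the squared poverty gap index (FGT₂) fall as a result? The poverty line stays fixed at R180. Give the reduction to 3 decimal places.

0.101

Before: below the line — 32×R30, 9×R80; squared poverty gap index (FGT₂) = 0.26882.
After the R30 transfer: below the line — 32×R60, 9×R110; squared poverty gap index (FGT₂) = 0.16756.
Reduction = 0.26882 − 0.16756 = 0.101.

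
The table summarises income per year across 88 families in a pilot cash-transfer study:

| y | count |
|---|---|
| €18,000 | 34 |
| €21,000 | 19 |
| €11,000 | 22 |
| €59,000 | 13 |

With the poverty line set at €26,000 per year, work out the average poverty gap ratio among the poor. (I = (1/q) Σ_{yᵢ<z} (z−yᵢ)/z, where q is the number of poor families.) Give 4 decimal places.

Below z: 22×€11,000, 34×€18,000, 19×€21,000 (q = 75 of N = 88).
Relative gaps: 0.5769 (×22), 0.3077 (×34), 0.1923 (×19); sum = 26.807692.
I averages over the q = 75 poor units only: 26.807692 / 75 = 0.3574.

0.3574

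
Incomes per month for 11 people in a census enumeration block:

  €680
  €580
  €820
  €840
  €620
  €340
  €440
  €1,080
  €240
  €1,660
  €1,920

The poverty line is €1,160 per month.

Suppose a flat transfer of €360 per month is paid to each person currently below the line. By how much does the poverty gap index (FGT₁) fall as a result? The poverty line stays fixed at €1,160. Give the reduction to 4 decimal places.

Before: below the line — €240, €340, €440, €580, €620, €680, €820, €840, €1,080; poverty gap index (FGT₁) = 0.376176.
After the €360 transfer: below the line — €600, €700, €800, €940, €980, €1,040; poverty gap index (FGT₁) = 0.148903.
Reduction = 0.376176 − 0.148903 = 0.2273.

0.2273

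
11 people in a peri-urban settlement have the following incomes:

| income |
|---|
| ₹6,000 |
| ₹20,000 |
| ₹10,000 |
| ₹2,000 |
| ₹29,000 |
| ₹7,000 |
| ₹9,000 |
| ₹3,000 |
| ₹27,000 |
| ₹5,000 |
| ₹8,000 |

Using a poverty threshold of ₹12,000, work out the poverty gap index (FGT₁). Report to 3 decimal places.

0.348

Below the line: ₹2,000, ₹3,000, ₹5,000, ₹6,000, ₹7,000, ₹8,000, ₹9,000, ₹10,000 (q = 8 of N = 11).
Relative gaps: (12000−2000)/12000 = 0.8333; (12000−3000)/12000 = 0.7500; (12000−5000)/12000 = 0.5833; (12000−6000)/12000 = 0.5000; (12000−7000)/12000 = 0.4167; (12000−8000)/12000 = 0.3333; (12000−9000)/12000 = 0.2500; (12000−10000)/12000 = 0.1667.
Σ = 3.833333. Dividing by the full population N = 11 gives P₁ = 0.348.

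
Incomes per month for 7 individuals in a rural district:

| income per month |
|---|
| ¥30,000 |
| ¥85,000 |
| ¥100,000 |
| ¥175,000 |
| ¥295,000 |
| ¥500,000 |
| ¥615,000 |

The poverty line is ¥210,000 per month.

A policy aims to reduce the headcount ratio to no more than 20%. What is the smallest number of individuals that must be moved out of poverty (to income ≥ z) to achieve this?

4 of the 7 individuals are poor, so H = 4/7 = 0.571.
A headcount ratio of at most 20% allows at most ⌊0.20 × 7⌋ = 1 poor individuals.
So at least 4 − 1 = 3 must be lifted.

3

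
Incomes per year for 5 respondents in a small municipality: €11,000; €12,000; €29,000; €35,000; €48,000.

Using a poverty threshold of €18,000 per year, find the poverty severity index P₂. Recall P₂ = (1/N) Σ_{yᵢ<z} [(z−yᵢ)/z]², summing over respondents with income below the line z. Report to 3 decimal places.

Incomes under z: €11,000, €12,000 (q = 2 of N = 5).
Gap ratios (z−y)/z: (18000−11000)/18000 = 0.3889; (18000−12000)/18000 = 0.3333.
Squared: 0.1512; 0.1111.
Sum = 0.262346; P₂ = 0.262346 / 5 = 0.052.

0.052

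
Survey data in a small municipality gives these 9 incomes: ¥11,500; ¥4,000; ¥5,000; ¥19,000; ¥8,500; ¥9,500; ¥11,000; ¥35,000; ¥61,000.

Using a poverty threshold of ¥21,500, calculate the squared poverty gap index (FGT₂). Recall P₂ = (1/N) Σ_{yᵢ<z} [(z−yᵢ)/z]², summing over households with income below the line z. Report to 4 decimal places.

Incomes under z: ¥4,000, ¥5,000, ¥8,500, ¥9,500, ¥11,000, ¥11,500, ¥19,000 (q = 7 of N = 9).
Relative gaps: (21500−4000)/21500 = 0.8140; (21500−5000)/21500 = 0.7674; (21500−8500)/21500 = 0.6047; (21500−9500)/21500 = 0.5581; (21500−11000)/21500 = 0.4884; (21500−11500)/21500 = 0.4651; (21500−19000)/21500 = 0.1163.
Squared: 0.6625; 0.5890; 0.3656; 0.3115; 0.2385; 0.2163; 0.0135.
Sum = 2.396971; P₂ = 2.396971 / 9 = 0.2663.

0.2663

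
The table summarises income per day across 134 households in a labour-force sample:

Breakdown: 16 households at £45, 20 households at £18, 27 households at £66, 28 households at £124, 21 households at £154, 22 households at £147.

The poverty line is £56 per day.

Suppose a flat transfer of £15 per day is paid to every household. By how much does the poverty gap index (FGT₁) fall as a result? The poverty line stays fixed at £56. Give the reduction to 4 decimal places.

0.0634

Before: below the line — 20×£18, 16×£45; poverty gap index (FGT₁) = 0.124733.
After the £15 transfer: below the line — 20×£33; poverty gap index (FGT₁) = 0.061301.
Reduction = 0.124733 − 0.061301 = 0.0634.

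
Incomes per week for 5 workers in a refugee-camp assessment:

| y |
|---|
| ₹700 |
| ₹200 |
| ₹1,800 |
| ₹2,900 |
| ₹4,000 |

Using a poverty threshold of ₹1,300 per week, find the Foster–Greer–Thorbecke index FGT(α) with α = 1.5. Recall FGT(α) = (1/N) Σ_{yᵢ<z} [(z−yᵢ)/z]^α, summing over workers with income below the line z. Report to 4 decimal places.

0.2184

Incomes under z: ₹200, ₹700 (q = 2 of N = 5).
Normalized shortfalls: (1300−200)/1300 = 0.8462; (1300−700)/1300 = 0.4615.
Raised to α = 1.5: 0.77835; 0.31355.
Sum = 1.091902; FGT(1.5) = 1.091902 / 5 = 0.2184.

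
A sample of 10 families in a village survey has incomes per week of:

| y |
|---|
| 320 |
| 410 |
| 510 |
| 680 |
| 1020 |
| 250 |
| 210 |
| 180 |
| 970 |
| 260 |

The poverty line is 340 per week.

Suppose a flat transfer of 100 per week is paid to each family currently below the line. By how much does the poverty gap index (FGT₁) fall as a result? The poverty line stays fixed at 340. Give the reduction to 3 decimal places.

0.115

Before: below the line — 180, 210, 250, 260, 320; poverty gap index (FGT₁) = 0.14118.
After the 100 transfer: below the line — 280, 310; poverty gap index (FGT₁) = 0.02647.
Reduction = 0.14118 − 0.02647 = 0.115.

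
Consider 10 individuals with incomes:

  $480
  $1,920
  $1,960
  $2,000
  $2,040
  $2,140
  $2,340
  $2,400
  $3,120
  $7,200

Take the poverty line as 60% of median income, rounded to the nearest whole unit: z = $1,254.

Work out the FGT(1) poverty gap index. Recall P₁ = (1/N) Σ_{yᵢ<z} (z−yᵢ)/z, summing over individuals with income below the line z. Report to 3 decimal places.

Incomes under z: $480 (q = 1 of N = 10).
Normalized shortfalls: (1254−480)/1254 = 0.6172.
Sum of shortfalls = 0.617225; P₁ averages over all N: 0.617225 / 10 = 0.062.

0.062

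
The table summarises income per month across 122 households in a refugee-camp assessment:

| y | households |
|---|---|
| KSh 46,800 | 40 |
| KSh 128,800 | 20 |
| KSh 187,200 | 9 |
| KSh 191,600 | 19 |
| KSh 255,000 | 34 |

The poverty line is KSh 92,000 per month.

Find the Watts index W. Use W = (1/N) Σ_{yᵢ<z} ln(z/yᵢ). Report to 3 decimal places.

0.222

Incomes under z: 40×KSh 46,800 (q = 40 of N = 122).
ln(z/y) terms: ln(92000/46800) = 0.6759 (×40).
W = 27.036215 / 122 = 0.222.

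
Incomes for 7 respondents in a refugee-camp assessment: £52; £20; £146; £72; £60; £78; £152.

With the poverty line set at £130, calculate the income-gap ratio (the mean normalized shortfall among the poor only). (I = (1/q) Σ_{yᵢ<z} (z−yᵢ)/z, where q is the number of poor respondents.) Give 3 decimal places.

0.566

Incomes under z: £20, £52, £60, £72, £78 (q = 5 of N = 7).
Shortfall ratios (z−y)/z: 0.8462, 0.6000, 0.5385, 0.4462, 0.4000; sum = 2.830769.
I averages over the q = 5 poor units only: 2.830769 / 5 = 0.566.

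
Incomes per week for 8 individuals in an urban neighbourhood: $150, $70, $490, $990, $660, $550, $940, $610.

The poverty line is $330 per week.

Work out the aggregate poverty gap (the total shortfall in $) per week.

$440

Below the line: $70, $150 (q = 2 of N = 8).
Individual gaps: 330−70 = 260; 330−150 = 180.
Aggregate gap = $440.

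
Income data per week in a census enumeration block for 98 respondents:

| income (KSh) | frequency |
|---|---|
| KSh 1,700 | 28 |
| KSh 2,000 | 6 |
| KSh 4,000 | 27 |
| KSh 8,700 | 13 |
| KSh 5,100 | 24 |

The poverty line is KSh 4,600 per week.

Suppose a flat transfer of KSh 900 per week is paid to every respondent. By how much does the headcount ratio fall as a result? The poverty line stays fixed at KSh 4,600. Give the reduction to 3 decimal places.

Before: below the line — 28×KSh 1,700, 6×KSh 2,000, 27×KSh 4,000; headcount ratio = 0.62245.
After the KSh 900 transfer: below the line — 28×KSh 2,600, 6×KSh 2,900; headcount ratio = 0.34694.
Reduction = 0.62245 − 0.34694 = 0.276.

0.276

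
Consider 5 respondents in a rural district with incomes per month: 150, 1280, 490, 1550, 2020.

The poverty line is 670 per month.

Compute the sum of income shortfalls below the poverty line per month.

Below z: 150, 490 (q = 2 of N = 5).
Individual gaps: 670−150 = 520; 670−490 = 180.
Aggregate gap = 700.

700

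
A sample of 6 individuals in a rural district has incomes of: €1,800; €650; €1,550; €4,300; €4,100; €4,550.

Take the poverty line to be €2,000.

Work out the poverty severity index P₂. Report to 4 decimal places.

Below the line: €650, €1,550, €1,800 (q = 3 of N = 6).
Shortfall ratios: (2000−650)/2000 = 0.6750; (2000−1550)/2000 = 0.2250; (2000−1800)/2000 = 0.1000.
Squared: 0.4556; 0.0506; 0.0100.
Sum = 0.516250; P₂ = 0.516250 / 6 = 0.0860.

0.0860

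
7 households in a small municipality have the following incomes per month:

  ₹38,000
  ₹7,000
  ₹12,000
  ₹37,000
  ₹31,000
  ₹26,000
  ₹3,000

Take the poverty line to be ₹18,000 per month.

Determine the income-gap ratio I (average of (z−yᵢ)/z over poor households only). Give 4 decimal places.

Incomes under z: ₹3,000, ₹7,000, ₹12,000 (q = 3 of N = 7).
Relative gaps: 0.8333, 0.6111, 0.3333; sum = 1.777778.
The income-gap ratio divides by q (the poor only): 1.777778 / 3 = 0.5926.

0.5926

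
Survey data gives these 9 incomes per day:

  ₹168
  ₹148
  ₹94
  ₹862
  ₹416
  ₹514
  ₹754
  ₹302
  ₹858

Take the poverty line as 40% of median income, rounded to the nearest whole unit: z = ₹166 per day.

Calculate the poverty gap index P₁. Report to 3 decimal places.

Poor units: ₹94, ₹148 (q = 2 of N = 9).
Normalized shortfalls: (166−94)/166 = 0.4337; (166−148)/166 = 0.1084.
Sum of shortfalls = 0.542169; P₁ averages over all N: 0.542169 / 9 = 0.060.

0.060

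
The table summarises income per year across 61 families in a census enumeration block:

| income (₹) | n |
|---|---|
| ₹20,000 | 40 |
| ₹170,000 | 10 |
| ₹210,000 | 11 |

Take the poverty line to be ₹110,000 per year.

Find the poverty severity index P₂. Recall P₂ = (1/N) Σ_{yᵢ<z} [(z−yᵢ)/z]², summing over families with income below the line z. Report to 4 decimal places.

Incomes under z: 40×₹20,000 (q = 40 of N = 61).
Gap ratios (z−y)/z: (110000−20000)/110000 = 0.8182 (×40).
Squared: 0.6694 (×40).
Sum = 26.776860; P₂ = 26.776860 / 61 = 0.4390.

0.4390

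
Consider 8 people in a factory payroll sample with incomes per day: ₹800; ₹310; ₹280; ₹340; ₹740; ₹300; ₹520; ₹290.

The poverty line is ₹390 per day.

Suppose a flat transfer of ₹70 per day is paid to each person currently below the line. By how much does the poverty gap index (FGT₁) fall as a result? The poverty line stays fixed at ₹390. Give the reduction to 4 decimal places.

0.1058

Before: below the line — ₹280, ₹290, ₹300, ₹310, ₹340; poverty gap index (FGT₁) = 0.137821.
After the ₹70 transfer: below the line — ₹350, ₹360, ₹370, ₹380; poverty gap index (FGT₁) = 0.032051.
Reduction = 0.137821 − 0.032051 = 0.1058.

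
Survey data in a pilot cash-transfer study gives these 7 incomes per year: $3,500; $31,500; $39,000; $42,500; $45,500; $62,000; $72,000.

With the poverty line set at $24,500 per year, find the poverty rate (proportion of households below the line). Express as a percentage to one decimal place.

14.3%

1 of the 7 households have income below $24,500.
H = 1/7 = 14.3%.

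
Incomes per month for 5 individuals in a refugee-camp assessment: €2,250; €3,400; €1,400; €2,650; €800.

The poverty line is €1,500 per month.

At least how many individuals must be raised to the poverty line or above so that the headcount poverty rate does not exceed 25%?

Currently q = 2 of N = 5 are below the line (H = 0.400).
A headcount ratio of at most 25% allows at most ⌊0.25 × 5⌋ = 1 poor individuals.
So at least 2 − 1 = 1 must be lifted.

1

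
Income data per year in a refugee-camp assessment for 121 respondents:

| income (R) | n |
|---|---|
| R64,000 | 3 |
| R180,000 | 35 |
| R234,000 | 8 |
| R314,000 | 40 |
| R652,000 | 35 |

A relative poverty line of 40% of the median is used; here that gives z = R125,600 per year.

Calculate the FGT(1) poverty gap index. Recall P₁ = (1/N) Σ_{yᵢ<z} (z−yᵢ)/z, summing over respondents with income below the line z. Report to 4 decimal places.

Incomes under z: 3×R64,000 (q = 3 of N = 121).
Shortfall ratios: (125600−64000)/125600 = 0.4904 (×3).
Sum of shortfalls = 1.471338; P₁ averages over all N: 1.471338 / 121 = 0.0122.

0.0122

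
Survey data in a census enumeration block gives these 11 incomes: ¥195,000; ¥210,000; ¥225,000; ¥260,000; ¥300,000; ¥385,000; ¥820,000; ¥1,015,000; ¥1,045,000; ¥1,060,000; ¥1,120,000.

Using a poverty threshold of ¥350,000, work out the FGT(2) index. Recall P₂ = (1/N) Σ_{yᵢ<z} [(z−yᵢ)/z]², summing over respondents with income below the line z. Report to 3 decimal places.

Below z: ¥195,000, ¥210,000, ¥225,000, ¥260,000, ¥300,000 (q = 5 of N = 11).
Relative gaps: (350000−195000)/350000 = 0.4429; (350000−210000)/350000 = 0.4000; (350000−225000)/350000 = 0.3571; (350000−260000)/350000 = 0.2571; (350000−300000)/350000 = 0.1429.
Squared: 0.1961; 0.1600; 0.1276; 0.0661; 0.0204.
Sum = 0.570204; P₂ = 0.570204 / 11 = 0.052.

0.052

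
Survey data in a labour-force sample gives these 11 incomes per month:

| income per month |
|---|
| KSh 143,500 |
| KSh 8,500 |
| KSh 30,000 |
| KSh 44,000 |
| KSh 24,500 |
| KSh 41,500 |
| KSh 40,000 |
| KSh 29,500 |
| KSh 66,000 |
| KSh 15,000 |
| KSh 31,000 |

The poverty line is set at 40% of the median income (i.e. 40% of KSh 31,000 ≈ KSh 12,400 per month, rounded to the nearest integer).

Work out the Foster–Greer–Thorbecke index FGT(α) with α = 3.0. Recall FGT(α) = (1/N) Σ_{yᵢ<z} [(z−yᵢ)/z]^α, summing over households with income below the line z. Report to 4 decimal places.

0.0028

Below z: KSh 8,500 (q = 1 of N = 11).
Shortfall ratios: (12400−8500)/12400 = 0.3145.
Raised to α = 3.0: 0.03111.
Sum = 0.031112; FGT(3.0) = 0.031112 / 11 = 0.0028.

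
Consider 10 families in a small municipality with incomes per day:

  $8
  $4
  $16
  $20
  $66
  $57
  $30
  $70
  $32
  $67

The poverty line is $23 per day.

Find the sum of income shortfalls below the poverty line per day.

$44

Incomes under z: $4, $8, $16, $20 (q = 4 of N = 10).
Individual gaps: 23−4 = 19; 23−8 = 15; 23−16 = 7; 23−20 = 3.
Aggregate gap = $44.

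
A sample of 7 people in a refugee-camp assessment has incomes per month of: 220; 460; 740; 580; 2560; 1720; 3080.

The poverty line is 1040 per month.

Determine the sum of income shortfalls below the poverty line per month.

2160

Below z: 220, 460, 580, 740 (q = 4 of N = 7).
Individual gaps: 1040−220 = 820; 1040−460 = 580; 1040−580 = 460; 1040−740 = 300.
Aggregate gap = 2160.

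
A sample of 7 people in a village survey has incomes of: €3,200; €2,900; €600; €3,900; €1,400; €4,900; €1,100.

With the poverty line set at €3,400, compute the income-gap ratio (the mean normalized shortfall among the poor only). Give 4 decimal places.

Poor units: €600, €1,100, €1,400, €2,900, €3,200 (q = 5 of N = 7).
Relative gaps: 0.8235, 0.6765, 0.5882, 0.1471, 0.0588; sum = 2.294118.
The income-gap ratio divides by q (the poor only): 2.294118 / 5 = 0.4588.

0.4588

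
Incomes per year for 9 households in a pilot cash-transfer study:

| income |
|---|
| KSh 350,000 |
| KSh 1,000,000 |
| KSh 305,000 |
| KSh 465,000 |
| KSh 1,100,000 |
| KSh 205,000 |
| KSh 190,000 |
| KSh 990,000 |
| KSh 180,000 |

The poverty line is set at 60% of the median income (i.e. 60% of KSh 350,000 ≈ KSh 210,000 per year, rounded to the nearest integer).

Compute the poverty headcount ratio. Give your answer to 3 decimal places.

0.333

3 of the 9 households have income below KSh 210,000.
H = 3/9 = 0.333.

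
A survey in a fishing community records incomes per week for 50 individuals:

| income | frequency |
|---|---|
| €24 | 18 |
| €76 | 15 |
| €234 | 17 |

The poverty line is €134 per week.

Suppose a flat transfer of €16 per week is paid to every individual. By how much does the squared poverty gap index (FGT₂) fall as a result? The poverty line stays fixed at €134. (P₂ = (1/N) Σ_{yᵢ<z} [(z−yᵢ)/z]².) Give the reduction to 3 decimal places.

Before: below the line — 18×€24, 15×€76; squared poverty gap index (FGT₂) = 0.29880.
After the €16 transfer: below the line — 18×€40, 15×€92; squared poverty gap index (FGT₂) = 0.20663.
Reduction = 0.29880 − 0.20663 = 0.092.

0.092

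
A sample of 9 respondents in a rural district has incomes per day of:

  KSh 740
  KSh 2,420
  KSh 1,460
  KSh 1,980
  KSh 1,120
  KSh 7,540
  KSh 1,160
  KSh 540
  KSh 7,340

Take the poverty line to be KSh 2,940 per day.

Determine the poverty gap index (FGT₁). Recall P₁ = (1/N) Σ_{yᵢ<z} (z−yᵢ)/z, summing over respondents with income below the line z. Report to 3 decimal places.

Below z: KSh 540, KSh 740, KSh 1,120, KSh 1,160, KSh 1,460, KSh 1,980, KSh 2,420 (q = 7 of N = 9).
Shortfall ratios: (2940−540)/2940 = 0.8163; (2940−740)/2940 = 0.7483; (2940−1120)/2940 = 0.6190; (2940−1160)/2940 = 0.6054; (2940−1460)/2940 = 0.5034; (2940−1980)/2940 = 0.3265; (2940−2420)/2940 = 0.1769.
Σ = 3.795918. Dividing by the full population N = 9 gives P₁ = 0.422.

0.422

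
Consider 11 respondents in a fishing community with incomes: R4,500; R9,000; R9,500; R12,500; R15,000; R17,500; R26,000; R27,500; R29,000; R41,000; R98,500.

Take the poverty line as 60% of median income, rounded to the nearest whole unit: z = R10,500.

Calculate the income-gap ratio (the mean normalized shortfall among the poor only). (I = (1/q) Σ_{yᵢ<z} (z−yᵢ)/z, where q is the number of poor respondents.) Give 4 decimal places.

Poor units: R4,500, R9,000, R9,500 (q = 3 of N = 11).
Shortfall ratios (z−y)/z: 0.5714, 0.1429, 0.0952; sum = 0.809524.
The income-gap ratio divides by q (the poor only): 0.809524 / 3 = 0.2698.

0.2698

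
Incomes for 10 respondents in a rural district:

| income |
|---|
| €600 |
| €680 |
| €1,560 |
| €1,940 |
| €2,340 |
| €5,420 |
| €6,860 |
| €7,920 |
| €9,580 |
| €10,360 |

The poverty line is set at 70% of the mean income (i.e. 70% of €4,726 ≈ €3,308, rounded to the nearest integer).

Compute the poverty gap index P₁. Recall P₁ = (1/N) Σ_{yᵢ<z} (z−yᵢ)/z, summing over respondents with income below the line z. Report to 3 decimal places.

0.285

Below z: €600, €680, €1,560, €1,940, €2,340 (q = 5 of N = 10).
Shortfall ratios: (3308−600)/3308 = 0.8186; (3308−680)/3308 = 0.7944; (3308−1560)/3308 = 0.5284; (3308−1940)/3308 = 0.4135; (3308−2340)/3308 = 0.2926.
Σ = 2.847642. Dividing by the full population N = 10 gives P₁ = 0.285.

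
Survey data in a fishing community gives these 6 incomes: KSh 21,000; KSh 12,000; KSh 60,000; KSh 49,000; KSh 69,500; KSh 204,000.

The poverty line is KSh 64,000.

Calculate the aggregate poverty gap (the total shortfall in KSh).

KSh 114,000

Incomes under z: KSh 12,000, KSh 21,000, KSh 49,000, KSh 60,000 (q = 4 of N = 6).
Individual gaps: 64000−12000 = 52000; 64000−21000 = 43000; 64000−49000 = 15000; 64000−60000 = 4000.
Aggregate gap = KSh 114,000.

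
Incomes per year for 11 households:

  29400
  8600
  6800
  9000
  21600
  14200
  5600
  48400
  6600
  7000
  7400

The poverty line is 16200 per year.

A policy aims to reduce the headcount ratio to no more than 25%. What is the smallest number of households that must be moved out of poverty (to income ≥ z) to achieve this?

6

8 of the 11 households are poor, so H = 8/11 = 0.727.
A headcount ratio of at most 25% allows at most ⌊0.25 × 11⌋ = 2 poor households.
So at least 8 − 2 = 6 must be lifted.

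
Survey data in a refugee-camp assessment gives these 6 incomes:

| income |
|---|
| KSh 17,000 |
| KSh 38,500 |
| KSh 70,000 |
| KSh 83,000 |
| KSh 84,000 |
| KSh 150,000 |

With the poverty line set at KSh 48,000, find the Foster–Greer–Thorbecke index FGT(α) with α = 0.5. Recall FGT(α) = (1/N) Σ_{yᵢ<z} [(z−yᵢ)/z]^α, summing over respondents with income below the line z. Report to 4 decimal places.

Below the line: KSh 17,000, KSh 38,500 (q = 2 of N = 6).
Gap ratios (z−y)/z: (48000−17000)/48000 = 0.6458; (48000−38500)/48000 = 0.1979.
Raised to α = 0.5: 0.80364; 0.44488.
Sum = 1.248516; FGT(0.5) = 1.248516 / 6 = 0.2081.

0.2081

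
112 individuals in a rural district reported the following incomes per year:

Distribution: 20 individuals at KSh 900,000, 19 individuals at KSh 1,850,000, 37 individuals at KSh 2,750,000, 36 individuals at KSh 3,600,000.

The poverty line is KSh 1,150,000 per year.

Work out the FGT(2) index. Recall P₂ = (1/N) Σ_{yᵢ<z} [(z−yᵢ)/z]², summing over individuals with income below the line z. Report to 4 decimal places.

Incomes under z: 20×KSh 900,000 (q = 20 of N = 112).
Normalized shortfalls: (1150000−900000)/1150000 = 0.2174 (×20).
Squared: 0.0473 (×20).
Sum = 0.945180; P₂ = 0.945180 / 112 = 0.0084.

0.0084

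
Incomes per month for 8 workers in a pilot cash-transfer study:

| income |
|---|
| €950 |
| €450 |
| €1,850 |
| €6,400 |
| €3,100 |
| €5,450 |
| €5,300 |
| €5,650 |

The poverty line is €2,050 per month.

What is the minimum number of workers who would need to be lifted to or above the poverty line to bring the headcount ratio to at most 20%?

2

Currently q = 3 of N = 8 are below the line (H = 0.375).
A headcount ratio of at most 20% allows at most ⌊0.20 × 8⌋ = 1 poor workers.
So at least 3 − 1 = 2 must be lifted.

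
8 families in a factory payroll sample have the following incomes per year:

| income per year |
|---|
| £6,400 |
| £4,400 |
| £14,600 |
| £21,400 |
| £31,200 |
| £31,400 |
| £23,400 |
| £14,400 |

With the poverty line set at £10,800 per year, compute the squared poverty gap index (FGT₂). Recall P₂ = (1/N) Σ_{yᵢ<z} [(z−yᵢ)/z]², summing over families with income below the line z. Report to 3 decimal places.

Poor units: £4,400, £6,400 (q = 2 of N = 8).
Gap ratios (z−y)/z: (10800−4400)/10800 = 0.5926; (10800−6400)/10800 = 0.4074.
Squared: 0.3512; 0.1660.
Sum = 0.517147; P₂ = 0.517147 / 8 = 0.065.

0.065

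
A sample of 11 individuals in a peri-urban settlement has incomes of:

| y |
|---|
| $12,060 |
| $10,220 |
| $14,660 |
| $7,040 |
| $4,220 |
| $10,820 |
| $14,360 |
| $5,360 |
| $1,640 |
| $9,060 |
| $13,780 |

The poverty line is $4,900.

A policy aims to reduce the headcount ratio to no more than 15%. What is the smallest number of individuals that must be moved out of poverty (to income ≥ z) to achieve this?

2 of the 11 individuals are poor, so H = 2/11 = 0.182.
A headcount ratio of at most 15% allows at most ⌊0.15 × 11⌋ = 1 poor individuals.
So at least 2 − 1 = 1 must be lifted.

1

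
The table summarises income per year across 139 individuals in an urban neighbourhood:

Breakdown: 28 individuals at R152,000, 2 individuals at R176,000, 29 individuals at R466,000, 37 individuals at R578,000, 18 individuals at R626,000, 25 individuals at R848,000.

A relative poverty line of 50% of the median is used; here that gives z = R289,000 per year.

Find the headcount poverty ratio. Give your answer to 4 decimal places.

0.2158

30 of the 139 individuals have income below R289,000.
H = 30/139 = 0.2158.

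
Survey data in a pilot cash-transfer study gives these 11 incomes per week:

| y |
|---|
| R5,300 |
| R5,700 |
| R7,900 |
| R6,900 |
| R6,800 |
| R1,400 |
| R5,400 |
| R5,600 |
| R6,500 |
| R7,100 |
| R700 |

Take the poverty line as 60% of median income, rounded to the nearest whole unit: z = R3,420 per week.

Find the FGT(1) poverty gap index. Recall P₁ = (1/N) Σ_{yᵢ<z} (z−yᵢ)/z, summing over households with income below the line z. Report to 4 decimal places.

0.1260

Below the line: R700, R1,400 (q = 2 of N = 11).
Shortfall ratios: (3420−700)/3420 = 0.7953; (3420−1400)/3420 = 0.5906.
Sum of shortfalls = 1.385965; P₁ averages over all N: 1.385965 / 11 = 0.1260.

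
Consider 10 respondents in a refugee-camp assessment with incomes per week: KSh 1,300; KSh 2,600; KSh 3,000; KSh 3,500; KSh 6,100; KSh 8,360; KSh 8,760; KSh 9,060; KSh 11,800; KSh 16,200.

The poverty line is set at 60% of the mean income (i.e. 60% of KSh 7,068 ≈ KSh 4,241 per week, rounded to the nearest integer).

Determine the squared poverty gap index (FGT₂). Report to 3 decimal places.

0.075

Incomes under z: KSh 1,300, KSh 2,600, KSh 3,000, KSh 3,500 (q = 4 of N = 10).
Gap ratios (z−y)/z: (4241−1300)/4241 = 0.6935; (4241−2600)/4241 = 0.3869; (4241−3000)/4241 = 0.2926; (4241−3500)/4241 = 0.1747.
Squared: 0.4809; 0.1497; 0.0856; 0.0305.
Sum = 0.746773; P₂ = 0.746773 / 10 = 0.075.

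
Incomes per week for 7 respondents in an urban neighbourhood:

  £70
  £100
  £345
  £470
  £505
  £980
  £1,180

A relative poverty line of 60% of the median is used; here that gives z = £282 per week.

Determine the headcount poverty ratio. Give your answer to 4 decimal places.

0.2857

2 of the 7 respondents have income below £282.
H = 2/7 = 0.2857.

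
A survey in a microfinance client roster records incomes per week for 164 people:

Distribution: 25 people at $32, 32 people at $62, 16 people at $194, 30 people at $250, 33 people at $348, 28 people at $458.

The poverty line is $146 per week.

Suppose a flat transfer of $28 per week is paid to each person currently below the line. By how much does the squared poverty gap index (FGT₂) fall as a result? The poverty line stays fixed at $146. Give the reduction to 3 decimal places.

0.076

Before: below the line — 25×$32, 32×$62; squared poverty gap index (FGT₂) = 0.15753.
After the $28 transfer: below the line — 25×$60, 32×$90; squared poverty gap index (FGT₂) = 0.08160.
Reduction = 0.15753 − 0.08160 = 0.076.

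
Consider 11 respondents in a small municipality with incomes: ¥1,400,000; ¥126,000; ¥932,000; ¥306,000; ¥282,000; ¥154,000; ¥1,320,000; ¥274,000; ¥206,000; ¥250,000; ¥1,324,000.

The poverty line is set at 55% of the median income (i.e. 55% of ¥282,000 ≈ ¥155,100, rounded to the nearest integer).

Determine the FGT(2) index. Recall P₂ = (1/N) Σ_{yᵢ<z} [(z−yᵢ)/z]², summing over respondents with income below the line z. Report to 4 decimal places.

0.0032

Below the line: ¥126,000, ¥154,000 (q = 2 of N = 11).
Gap ratios (z−y)/z: (155100−126000)/155100 = 0.1876; (155100−154000)/155100 = 0.0071.
Squared: 0.0352; 0.0001.
Sum = 0.035252; P₂ = 0.035252 / 11 = 0.0032.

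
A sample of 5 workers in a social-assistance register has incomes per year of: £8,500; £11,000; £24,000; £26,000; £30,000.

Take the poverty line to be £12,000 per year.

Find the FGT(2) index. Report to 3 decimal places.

0.018

Below the line: £8,500, £11,000 (q = 2 of N = 5).
Shortfall ratios: (12000−8500)/12000 = 0.2917; (12000−11000)/12000 = 0.0833.
Squared: 0.0851; 0.0069.
Sum = 0.092014; P₂ = 0.092014 / 5 = 0.018.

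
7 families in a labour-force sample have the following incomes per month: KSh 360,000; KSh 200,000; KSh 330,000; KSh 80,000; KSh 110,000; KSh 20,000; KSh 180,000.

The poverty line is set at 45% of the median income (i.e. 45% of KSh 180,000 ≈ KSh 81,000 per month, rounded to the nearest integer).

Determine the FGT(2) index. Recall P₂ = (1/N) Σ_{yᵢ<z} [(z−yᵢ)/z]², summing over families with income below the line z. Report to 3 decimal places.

Below z: KSh 20,000, KSh 80,000 (q = 2 of N = 7).
Shortfall ratios: (81000−20000)/81000 = 0.7531; (81000−80000)/81000 = 0.0123.
Squared: 0.5671; 0.0002.
Sum = 0.567292; P₂ = 0.567292 / 7 = 0.081.

0.081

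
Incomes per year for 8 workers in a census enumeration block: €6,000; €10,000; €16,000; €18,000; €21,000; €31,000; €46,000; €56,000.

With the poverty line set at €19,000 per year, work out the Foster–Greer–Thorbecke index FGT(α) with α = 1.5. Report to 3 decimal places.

Incomes under z: €6,000, €10,000, €16,000, €18,000 (q = 4 of N = 8).
Normalized shortfalls: (19000−6000)/19000 = 0.6842; (19000−10000)/19000 = 0.4737; (19000−16000)/19000 = 0.1579; (19000−18000)/19000 = 0.0526.
Raised to α = 1.5: 0.56596; 0.32601; 0.06274; 0.01207.
Sum = 0.966786; FGT(1.5) = 0.966786 / 8 = 0.121.

0.121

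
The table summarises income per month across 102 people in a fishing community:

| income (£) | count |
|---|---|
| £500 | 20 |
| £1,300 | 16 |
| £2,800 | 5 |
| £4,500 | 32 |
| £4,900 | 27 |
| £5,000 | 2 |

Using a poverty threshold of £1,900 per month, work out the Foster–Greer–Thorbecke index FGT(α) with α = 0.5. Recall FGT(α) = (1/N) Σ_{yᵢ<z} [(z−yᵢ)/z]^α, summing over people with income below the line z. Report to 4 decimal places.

0.2565

Incomes under z: 20×£500, 16×£1,300 (q = 36 of N = 102).
Shortfall ratios: (1900−500)/1900 = 0.7368 (×20); (1900−1300)/1900 = 0.3158 (×16).
Raised to α = 0.5: 0.85840 (×20); 0.56195 (×16).
Sum = 26.159125; FGT(0.5) = 26.159125 / 102 = 0.2565.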